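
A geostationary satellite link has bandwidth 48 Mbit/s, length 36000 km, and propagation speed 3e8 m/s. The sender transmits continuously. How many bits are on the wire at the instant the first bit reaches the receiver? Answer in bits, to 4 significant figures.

Propagation delay = 36000000 / 300000000 = 0.12 s.
BDP = R × t_prop = 48000000 × 0.12 = 5760000 bits.

5760000 bits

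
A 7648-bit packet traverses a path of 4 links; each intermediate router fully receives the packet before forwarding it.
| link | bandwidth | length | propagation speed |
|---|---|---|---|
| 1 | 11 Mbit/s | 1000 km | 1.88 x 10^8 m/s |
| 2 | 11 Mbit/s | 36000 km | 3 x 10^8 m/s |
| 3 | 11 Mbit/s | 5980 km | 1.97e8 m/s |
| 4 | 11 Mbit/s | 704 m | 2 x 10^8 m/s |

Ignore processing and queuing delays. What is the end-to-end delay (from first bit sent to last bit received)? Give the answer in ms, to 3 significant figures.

158 ms

Transmission delay per hop = L/R = 7648/11000000 = 0.695273 ms; 4 hops → 2.78109 ms.
Propagation delays (d/s per hop): 5.31915, 120, 30.3553, 0.00352 ms; sum = 155.678 ms.
End-to-end = 158 ms.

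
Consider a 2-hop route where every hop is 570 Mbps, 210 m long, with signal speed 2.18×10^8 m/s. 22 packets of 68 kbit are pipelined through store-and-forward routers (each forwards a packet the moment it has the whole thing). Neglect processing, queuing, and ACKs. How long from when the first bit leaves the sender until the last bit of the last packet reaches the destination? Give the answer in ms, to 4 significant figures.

2.746 ms

Per-hop transmission t_tx = L/R = 68000/570000000 = 0.119298 ms.
Per-hop propagation t_prop = 210/2.18e+08 = 0.000963303 ms.
Pipeline fill: first packet needs 2·t_tx to clear all hops; remaining 21 packets each add one t_tx.
Total = (2+22-1)·t_tx + 2·t_prop = 23·0.119298 + 2·0.000963303 = 2.746 ms.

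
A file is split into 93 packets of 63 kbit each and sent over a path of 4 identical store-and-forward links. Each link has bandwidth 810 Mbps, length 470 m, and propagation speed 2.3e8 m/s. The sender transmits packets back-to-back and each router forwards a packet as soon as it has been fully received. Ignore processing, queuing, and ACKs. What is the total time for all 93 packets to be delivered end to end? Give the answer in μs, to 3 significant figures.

Per-hop transmission t_tx = L/R = 63000/810000000 = 77.7778 μs.
Per-hop propagation t_prop = 470/2.3e+08 = 2.04348 μs.
Pipeline fill: first packet needs 4·t_tx to clear all hops; remaining 92 packets each add one t_tx.
Total = (4+93-1)·t_tx + 4·t_prop = 96·77.7778 + 4·2.04348 = 7470 μs.

7470 μs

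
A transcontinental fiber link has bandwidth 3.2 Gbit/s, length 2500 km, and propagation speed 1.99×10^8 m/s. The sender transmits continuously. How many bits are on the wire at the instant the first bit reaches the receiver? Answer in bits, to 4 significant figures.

Propagation delay = 2500000 / 199000000 = 0.0125628 s.
BDP = R × t_prop = 3200000000 × 0.0125628 = 40201000 bits.

40200000 bits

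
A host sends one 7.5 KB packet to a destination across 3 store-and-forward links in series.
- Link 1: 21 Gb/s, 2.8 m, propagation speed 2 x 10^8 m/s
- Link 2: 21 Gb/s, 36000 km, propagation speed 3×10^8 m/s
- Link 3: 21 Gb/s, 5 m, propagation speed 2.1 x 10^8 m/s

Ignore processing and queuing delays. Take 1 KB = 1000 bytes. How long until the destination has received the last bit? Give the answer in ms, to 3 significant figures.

L = 60000 bits.
Transmission delay per hop = L/R = 60000/21000000000 = 0.00285714 ms; 3 hops → 0.00857143 ms.
Propagation delays (d/s per hop): 1.4e-05, 120, 2.38095e-05 ms; sum = 120 ms.
End-to-end = 120 ms.

120 ms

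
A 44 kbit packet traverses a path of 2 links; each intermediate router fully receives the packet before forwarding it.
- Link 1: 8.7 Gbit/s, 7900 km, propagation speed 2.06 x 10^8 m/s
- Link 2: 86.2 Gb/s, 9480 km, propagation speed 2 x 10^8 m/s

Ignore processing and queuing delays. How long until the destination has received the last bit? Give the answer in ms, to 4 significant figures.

85.76 ms

L = 44000 bits.
Transmission delays (L/R per hop): 0.00505747, 0.000510441 ms; sum = 0.00556791 ms.
Propagation delays (d/s per hop): 38.3495, 47.4 ms; sum = 85.7495 ms.
End-to-end = 85.76 ms.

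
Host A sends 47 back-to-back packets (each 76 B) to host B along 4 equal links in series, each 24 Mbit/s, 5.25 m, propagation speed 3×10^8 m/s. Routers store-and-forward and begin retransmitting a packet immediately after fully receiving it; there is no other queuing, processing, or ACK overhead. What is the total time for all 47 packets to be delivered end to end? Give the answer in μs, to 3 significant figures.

1270 μs

Per-hop transmission t_tx = L/R = 608/24000000 = 25.3333 μs.
Per-hop propagation t_prop = 5.25/300000000 = 0.0175 μs.
Pipeline fill: first packet needs 4·t_tx to clear all hops; remaining 46 packets each add one t_tx.
Total = (4+47-1)·t_tx + 4·t_prop = 50·25.3333 + 4·0.0175 = 1270 μs.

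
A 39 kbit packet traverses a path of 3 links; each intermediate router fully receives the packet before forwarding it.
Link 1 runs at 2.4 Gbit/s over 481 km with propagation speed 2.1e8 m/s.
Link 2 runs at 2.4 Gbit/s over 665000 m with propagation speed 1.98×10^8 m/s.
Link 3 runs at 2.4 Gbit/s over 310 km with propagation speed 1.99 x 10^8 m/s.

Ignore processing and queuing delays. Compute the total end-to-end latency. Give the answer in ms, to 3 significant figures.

L = 39000 bits.
Transmission delay per hop = L/R = 39000/2400000000 = 0.01625 ms; 3 hops → 0.04875 ms.
Propagation delays (d/s per hop): 2.29048, 3.35859, 1.55779 ms; sum = 7.20685 ms.
End-to-end = 7.26 ms.

7.26 ms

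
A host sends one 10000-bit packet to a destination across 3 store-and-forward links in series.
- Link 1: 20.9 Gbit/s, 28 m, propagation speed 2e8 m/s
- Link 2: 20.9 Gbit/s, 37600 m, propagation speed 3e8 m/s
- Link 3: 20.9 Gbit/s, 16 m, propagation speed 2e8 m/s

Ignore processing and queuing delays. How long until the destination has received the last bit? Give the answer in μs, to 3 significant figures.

Transmission delay per hop = L/R = 10000/20900000000 = 0.478469 μs; 3 hops → 1.43541 μs.
Propagation delays (d/s per hop): 0.14, 125.333, 0.08 μs; sum = 125.553 μs.
End-to-end = 127 μs.

127 μs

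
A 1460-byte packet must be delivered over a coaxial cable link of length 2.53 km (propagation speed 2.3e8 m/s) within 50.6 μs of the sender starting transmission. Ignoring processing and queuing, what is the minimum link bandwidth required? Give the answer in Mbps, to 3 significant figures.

L = 11680 bits.
Propagation delay = 2530 / 2.3e+08 = 11 μs.
Transmission budget = 50.6 − 11 = 39.6 μs.
R ≥ L / t_tx = 11680 bits / 3.96e-05 s = 295 Mbps.

295 Mbps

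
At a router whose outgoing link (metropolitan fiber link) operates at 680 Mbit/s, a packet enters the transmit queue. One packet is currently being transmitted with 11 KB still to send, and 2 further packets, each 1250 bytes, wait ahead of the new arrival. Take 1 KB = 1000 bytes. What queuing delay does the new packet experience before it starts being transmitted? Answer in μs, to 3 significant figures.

Each queued packet: L/R = 10000/680000000 = 14.7059 μs.
2 queued → 29.4118 μs.
Plus remaining 88000 bits of current packet: 129.412 μs.
Queuing delay = 159 μs.

159 μs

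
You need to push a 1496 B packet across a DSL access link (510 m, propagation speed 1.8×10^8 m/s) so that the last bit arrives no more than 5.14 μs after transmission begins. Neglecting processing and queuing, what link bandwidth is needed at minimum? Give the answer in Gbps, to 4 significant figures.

L = 11968 bits.
Propagation delay = 510 / 180000000 = 2.83333 μs.
Transmission budget = 5.14 − 2.83333 = 2.30667 μs.
R ≥ L / t_tx = 11968 bits / 2.30667e-06 s = 5.188 Gbps.

5.188 Gbps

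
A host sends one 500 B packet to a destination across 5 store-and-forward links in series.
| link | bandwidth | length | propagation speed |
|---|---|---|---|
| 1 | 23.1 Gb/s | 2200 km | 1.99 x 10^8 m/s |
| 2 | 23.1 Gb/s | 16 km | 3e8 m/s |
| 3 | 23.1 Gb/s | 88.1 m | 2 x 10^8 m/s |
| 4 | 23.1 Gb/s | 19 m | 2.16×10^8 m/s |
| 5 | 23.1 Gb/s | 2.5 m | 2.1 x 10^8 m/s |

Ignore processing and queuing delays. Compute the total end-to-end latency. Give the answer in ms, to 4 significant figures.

L = 500 × 8 = 4000 bits.
Transmission delay per hop = L/R = 4000/23100000000 = 0.00017316 ms; 5 hops → 0.000865801 ms.
Propagation delays (d/s per hop): 11.0553, 0.0533333, 0.0004405, 8.7963e-05, 1.19048e-05 ms; sum = 11.1092 ms.
End-to-end = 11.11 ms.

11.11 ms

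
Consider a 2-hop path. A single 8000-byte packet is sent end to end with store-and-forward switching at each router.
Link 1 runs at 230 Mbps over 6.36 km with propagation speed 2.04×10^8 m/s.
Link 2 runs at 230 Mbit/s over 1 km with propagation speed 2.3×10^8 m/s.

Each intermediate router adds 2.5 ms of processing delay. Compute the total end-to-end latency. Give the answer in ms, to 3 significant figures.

L = 8000 × 8 = 64000 bits.
Transmission delays (L/R per hop): 0.278261, 0.278261 ms; sum = 0.556522 ms.
Propagation delays (d/s per hop): 0.0311765, 0.00434783 ms; sum = 0.0355243 ms.
Processing at 1 router(s): 1 × 2.5 ms = 2.5 ms.
End-to-end = 3.09 ms.

3.09 ms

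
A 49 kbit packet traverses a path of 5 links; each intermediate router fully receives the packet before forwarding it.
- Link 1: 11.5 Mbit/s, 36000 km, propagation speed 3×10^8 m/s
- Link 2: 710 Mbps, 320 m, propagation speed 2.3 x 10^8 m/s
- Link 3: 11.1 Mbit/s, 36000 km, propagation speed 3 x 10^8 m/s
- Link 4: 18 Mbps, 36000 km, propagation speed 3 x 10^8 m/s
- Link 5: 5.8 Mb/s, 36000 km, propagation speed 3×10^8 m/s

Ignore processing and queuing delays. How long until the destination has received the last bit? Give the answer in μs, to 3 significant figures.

L = 49000 bits.
Transmission delays (L/R per hop): 4260.87, 69.0141, 4414.41, 2722.22, 8448.28 μs; sum = 19914.8 μs.
Propagation delays (d/s per hop): 120000, 1.3913, 120000, 120000, 120000 μs; sum = 480001 μs.
End-to-end = 500000 μs.

500000 μs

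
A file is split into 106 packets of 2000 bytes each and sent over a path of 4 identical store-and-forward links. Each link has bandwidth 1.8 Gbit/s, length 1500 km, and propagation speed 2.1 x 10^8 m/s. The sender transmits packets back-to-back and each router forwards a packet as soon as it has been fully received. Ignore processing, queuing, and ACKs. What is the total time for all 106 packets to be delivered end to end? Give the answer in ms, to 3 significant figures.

Per-hop transmission t_tx = L/R = 16000/1800000000 = 0.00888889 ms.
Per-hop propagation t_prop = 1500000/210000000 = 7.14286 ms.
Pipeline fill: first packet needs 4·t_tx to clear all hops; remaining 105 packets each add one t_tx.
Total = (4+106-1)·t_tx + 4·t_prop = 109·0.00888889 + 4·7.14286 = 29.5 ms.

29.5 ms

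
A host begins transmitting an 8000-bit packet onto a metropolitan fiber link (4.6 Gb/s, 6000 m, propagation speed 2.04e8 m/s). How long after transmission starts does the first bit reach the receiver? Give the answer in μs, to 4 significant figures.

29.41 μs

First bit experiences only propagation delay: d/s = 6000/204000000 = 29.41 μs.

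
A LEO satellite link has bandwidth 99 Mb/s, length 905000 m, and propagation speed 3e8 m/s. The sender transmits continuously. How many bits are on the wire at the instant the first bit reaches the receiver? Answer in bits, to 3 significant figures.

Propagation delay = 905000 / 300000000 = 0.00301667 s.
BDP = R × t_prop = 99000000 × 0.00301667 = 298650 bits.

299000 bits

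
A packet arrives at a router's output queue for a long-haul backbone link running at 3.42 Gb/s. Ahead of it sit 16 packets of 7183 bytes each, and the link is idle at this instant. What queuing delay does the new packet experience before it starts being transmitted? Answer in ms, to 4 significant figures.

0.2688 ms

Each queued packet: L/R = 57464/3420000000 = 0.0168023 ms.
16 queued → 0.268837 ms.
Queuing delay = 0.2688 ms.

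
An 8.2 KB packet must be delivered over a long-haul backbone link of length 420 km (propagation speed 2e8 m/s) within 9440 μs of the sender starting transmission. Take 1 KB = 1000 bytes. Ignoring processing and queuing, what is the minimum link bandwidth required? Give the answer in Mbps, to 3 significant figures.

L = 65600 bits.
Propagation delay = 420000 / 200000000 = 2100 μs.
Transmission budget = 9440 − 2100 = 7340 μs.
R ≥ L / t_tx = 65600 bits / 0.00734 s = 8.94 Mbps.

8.94 Mbps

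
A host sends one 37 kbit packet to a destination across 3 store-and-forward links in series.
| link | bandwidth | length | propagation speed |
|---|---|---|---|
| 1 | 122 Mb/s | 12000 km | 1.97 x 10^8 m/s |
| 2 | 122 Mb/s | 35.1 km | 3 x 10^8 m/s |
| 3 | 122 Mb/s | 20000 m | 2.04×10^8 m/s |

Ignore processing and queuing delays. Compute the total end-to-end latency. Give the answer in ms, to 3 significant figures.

62.0 ms

L = 37000 bits.
Transmission delay per hop = L/R = 37000/122000000 = 0.303279 ms; 3 hops → 0.909836 ms.
Propagation delays (d/s per hop): 60.9137, 0.117, 0.0980392 ms; sum = 61.1287 ms.
End-to-end = 62.0 ms.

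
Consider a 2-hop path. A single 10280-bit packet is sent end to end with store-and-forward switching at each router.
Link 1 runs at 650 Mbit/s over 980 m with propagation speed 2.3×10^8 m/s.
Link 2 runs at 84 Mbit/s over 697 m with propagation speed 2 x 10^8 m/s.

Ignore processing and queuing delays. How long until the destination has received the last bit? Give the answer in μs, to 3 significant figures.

146 μs

Transmission delays (L/R per hop): 15.8154, 122.381 μs; sum = 138.196 μs.
Propagation delays (d/s per hop): 4.26087, 3.485 μs; sum = 7.74587 μs.
End-to-end = 146 μs.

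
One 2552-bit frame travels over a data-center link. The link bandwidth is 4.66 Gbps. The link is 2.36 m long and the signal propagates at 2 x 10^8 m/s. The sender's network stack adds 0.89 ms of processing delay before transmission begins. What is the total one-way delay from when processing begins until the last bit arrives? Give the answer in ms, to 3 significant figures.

0.891 ms

Transmission delay = L/R = 2552 / 4660000000 = 0.000547639 ms.
Propagation delay = d/s = 2.36 m / 200000000 m/s = 1.18e-05 ms.
Plus processing delay 0.89 ms = 0.89 ms.
Total = 0.891 ms.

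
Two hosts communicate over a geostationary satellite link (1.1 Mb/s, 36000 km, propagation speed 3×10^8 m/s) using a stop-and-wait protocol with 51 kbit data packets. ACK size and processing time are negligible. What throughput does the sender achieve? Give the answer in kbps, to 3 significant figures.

178 kbps

t_tx = L/R = 51000/1100000 = 0.0463636 s.
t_prop = 36000000/300000000 = 0.12 s; RTT = 0.24 s.
Cycle = t_tx + RTT = 0.286364 s.
Throughput = L / cycle = 51000 / 0.286364 = 178 kbps.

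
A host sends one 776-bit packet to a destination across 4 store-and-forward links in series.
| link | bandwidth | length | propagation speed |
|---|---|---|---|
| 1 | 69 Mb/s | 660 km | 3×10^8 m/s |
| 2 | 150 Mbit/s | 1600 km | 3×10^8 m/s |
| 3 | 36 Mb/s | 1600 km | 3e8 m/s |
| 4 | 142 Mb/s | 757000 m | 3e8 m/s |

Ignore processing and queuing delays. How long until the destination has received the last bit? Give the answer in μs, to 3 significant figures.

Transmission delays (L/R per hop): 11.2464, 5.17333, 21.5556, 5.46479 μs; sum = 43.4401 μs.
Propagation delays (d/s per hop): 2200, 5333.33, 5333.33, 2523.33 μs; sum = 15390 μs.
End-to-end = 15400 μs.

15400 μs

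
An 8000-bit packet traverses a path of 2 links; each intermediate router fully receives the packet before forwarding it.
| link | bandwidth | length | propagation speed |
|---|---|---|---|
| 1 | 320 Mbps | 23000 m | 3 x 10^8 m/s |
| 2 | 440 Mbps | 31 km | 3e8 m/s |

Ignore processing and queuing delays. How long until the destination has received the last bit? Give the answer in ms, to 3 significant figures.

0.223 ms

Transmission delays (L/R per hop): 0.025, 0.0181818 ms; sum = 0.0431818 ms.
Propagation delays (d/s per hop): 0.0766667, 0.103333 ms; sum = 0.18 ms.
End-to-end = 0.223 ms.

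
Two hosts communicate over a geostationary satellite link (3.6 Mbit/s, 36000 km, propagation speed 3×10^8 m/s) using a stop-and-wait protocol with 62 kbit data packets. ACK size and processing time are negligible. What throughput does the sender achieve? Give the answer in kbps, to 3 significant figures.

241 kbps

t_tx = L/R = 62000/3600000 = 0.0172222 s.
t_prop = 36000000/300000000 = 0.12 s; RTT = 0.24 s.
Cycle = t_tx + RTT = 0.257222 s.
Throughput = L / cycle = 62000 / 0.257222 = 241 kbps.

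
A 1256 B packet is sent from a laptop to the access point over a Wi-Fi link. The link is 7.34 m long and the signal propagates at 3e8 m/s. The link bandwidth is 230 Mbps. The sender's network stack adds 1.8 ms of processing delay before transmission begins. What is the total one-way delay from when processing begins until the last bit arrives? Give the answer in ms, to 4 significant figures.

L = 1256 × 8 = 10048 bits.
Transmission delay = L/R = 10048 / 230000000 = 0.043687 ms.
Propagation delay = d/s = 7.34 m / 300000000 m/s = 2.44667e-05 ms.
Plus processing delay 1.8 ms = 1.8 ms.
Total = 1.844 ms.

1.844 ms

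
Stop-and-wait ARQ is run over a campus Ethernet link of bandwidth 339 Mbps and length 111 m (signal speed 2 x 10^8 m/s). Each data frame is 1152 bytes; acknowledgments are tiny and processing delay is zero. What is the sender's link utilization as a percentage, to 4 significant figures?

t_tx = L/R = 9216/339000000 = 2.71858e-05 s.
t_prop = 111/200000000 = 5.55e-07 s; RTT = 1.11e-06 s.
Cycle = t_tx + RTT = 2.82958e-05 s.
Utilization = t_tx / cycle = 2.71858e-05/2.82958e-05 = 96.08 %.

96.08 %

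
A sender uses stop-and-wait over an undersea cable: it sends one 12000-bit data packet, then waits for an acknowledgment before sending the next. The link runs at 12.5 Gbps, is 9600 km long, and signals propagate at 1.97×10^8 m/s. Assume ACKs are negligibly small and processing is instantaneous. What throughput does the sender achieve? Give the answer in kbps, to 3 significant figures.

t_tx = L/R = 12000/12500000000 = 9.6e-07 s.
t_prop = 9600000/197000000 = 0.048731 s; RTT = 0.0974619 s.
Cycle = t_tx + RTT = 0.0974629 s.
Throughput = L / cycle = 12000 / 0.0974629 = 123 kbps.

123 kbps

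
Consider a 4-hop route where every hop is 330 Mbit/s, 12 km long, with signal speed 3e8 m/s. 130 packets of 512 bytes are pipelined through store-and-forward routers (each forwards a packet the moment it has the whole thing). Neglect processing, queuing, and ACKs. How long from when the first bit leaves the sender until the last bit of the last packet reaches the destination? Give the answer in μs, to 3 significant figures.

Per-hop transmission t_tx = L/R = 4096/330000000 = 12.4121 μs.
Per-hop propagation t_prop = 12000/300000000 = 40 μs.
Pipeline fill: first packet needs 4·t_tx to clear all hops; remaining 129 packets each add one t_tx.
Total = (4+130-1)·t_tx + 4·t_prop = 133·12.4121 + 4·40 = 1810 μs.

1810 μs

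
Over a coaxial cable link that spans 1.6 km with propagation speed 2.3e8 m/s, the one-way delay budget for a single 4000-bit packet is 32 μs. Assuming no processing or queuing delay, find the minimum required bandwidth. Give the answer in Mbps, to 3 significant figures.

Propagation delay = 1600 / 2.3e+08 = 6.95652 μs.
Transmission budget = 32 − 6.95652 = 25.0435 μs.
R ≥ L / t_tx = 4000 bits / 2.50435e-05 s = 160 Mbps.

160 Mbps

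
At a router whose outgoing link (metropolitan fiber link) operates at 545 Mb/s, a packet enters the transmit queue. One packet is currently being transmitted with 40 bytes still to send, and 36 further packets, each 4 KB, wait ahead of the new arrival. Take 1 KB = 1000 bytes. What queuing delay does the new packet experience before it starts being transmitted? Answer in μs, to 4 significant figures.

Each queued packet: L/R = 32000/545000000 = 58.7156 μs.
36 queued → 2113.76 μs.
Plus remaining 320 bits of current packet: 0.587156 μs.
Queuing delay = 2114 μs.

2114 μs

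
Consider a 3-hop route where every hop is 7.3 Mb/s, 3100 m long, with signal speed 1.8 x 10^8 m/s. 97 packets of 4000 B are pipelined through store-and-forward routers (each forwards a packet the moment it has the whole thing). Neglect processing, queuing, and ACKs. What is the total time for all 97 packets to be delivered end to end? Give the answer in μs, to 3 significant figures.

434000 μs

Per-hop transmission t_tx = L/R = 32000/7300000 = 4383.56 μs.
Per-hop propagation t_prop = 3100/180000000 = 17.2222 μs.
Pipeline fill: first packet needs 3·t_tx to clear all hops; remaining 96 packets each add one t_tx.
Total = (3+97-1)·t_tx + 3·t_prop = 99·4383.56 + 3·17.2222 = 434000 μs.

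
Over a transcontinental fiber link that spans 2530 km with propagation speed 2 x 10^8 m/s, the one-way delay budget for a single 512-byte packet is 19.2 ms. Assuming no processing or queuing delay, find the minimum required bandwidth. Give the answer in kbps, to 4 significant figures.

625.3 kbps

L = 4096 bits.
Propagation delay = 2530000 / 200000000 = 12.65 ms.
Transmission budget = 19.2 − 12.65 = 6.55 ms.
R ≥ L / t_tx = 4096 bits / 0.00655 s = 625.3 kbps.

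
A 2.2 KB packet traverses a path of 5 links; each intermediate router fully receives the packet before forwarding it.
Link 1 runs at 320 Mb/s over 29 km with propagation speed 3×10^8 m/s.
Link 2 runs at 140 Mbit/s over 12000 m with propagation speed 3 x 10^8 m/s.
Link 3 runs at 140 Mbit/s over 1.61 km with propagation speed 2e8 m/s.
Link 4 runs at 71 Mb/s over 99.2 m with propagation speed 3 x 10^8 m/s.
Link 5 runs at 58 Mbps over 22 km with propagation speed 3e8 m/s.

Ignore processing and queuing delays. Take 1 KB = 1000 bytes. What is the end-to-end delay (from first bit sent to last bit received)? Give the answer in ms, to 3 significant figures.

1.08 ms

L = 17600 bits.
Transmission delays (L/R per hop): 0.055, 0.125714, 0.125714, 0.247887, 0.303448 ms; sum = 0.857764 ms.
Propagation delays (d/s per hop): 0.0966667, 0.04, 0.00805, 0.000330667, 0.0733333 ms; sum = 0.218381 ms.
End-to-end = 1.08 ms.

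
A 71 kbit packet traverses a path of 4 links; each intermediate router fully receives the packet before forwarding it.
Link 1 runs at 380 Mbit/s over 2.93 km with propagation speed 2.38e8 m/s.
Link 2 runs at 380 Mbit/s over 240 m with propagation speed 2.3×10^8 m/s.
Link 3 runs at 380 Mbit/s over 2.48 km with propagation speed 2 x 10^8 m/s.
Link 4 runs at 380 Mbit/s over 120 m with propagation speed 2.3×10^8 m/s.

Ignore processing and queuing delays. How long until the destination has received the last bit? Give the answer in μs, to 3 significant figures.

L = 71000 bits.
Transmission delay per hop = L/R = 71000/380000000 = 186.842 μs; 4 hops → 747.368 μs.
Propagation delays (d/s per hop): 12.3109, 1.04348, 12.4, 0.521739 μs; sum = 26.2761 μs.
End-to-end = 774 μs.

774 μs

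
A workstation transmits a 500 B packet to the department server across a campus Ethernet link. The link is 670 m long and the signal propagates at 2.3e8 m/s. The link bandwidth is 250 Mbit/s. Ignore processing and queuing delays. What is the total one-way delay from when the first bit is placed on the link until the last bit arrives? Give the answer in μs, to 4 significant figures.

L = 500 × 8 = 4000 bits.
Transmission delay = L/R = 4000 / 250000000 = 16 μs.
Propagation delay = d/s = 670 m / 2.3e+08 m/s = 2.91304 μs.
Total = 18.91 μs.

18.91 μs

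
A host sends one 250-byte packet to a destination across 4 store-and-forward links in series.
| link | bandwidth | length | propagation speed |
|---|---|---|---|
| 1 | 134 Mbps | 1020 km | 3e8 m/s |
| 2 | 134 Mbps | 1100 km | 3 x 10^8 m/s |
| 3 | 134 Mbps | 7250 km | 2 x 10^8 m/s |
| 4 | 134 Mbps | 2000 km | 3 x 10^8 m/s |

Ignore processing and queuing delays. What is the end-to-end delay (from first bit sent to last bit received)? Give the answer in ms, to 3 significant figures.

50.0 ms

L = 250 × 8 = 2000 bits.
Transmission delay per hop = L/R = 2000/134000000 = 0.0149254 ms; 4 hops → 0.0597015 ms.
Propagation delays (d/s per hop): 3.4, 3.66667, 36.25, 6.66667 ms; sum = 49.9833 ms.
End-to-end = 50.0 ms.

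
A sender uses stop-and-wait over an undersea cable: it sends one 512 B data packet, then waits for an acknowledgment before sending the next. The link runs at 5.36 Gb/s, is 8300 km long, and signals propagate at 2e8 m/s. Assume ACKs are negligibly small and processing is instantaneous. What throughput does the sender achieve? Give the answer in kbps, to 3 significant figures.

t_tx = L/R = 4096/5360000000 = 7.64179e-07 s.
t_prop = 8300000/200000000 = 0.0415 s; RTT = 0.083 s.
Cycle = t_tx + RTT = 0.0830008 s.
Throughput = L / cycle = 4096 / 0.0830008 = 49.3 kbps.

49.3 kbps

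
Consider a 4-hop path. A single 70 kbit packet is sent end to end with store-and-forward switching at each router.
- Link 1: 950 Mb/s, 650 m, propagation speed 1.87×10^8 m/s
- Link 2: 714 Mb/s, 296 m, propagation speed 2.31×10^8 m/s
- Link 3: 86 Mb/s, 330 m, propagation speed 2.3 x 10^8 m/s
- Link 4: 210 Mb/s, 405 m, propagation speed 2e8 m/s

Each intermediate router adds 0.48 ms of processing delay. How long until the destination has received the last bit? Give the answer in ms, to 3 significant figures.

L = 70000 bits.
Transmission delays (L/R per hop): 0.0736842, 0.0980392, 0.813953, 0.333333 ms; sum = 1.31901 ms.
Propagation delays (d/s per hop): 0.00347594, 0.00128139, 0.00143478, 0.002025 ms; sum = 0.0082171 ms.
Processing at 3 router(s): 3 × 0.48 ms = 1.44 ms.
End-to-end = 2.77 ms.

2.77 ms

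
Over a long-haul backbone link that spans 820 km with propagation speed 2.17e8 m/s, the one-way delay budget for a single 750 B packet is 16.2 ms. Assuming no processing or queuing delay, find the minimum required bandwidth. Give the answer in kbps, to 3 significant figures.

L = 6000 bits.
Propagation delay = 820000 / 217000000 = 3.7788 ms.
Transmission budget = 16.2 − 3.7788 = 12.4212 ms.
R ≥ L / t_tx = 6000 bits / 0.0124212 s = 483 kbps.

483 kbps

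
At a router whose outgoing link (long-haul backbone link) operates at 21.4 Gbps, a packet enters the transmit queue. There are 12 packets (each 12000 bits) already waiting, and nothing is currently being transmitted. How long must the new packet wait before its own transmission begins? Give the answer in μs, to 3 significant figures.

6.73 μs

Each queued packet: L/R = 12000/21400000000 = 0.560748 μs.
12 queued → 6.72897 μs.
Queuing delay = 6.73 μs.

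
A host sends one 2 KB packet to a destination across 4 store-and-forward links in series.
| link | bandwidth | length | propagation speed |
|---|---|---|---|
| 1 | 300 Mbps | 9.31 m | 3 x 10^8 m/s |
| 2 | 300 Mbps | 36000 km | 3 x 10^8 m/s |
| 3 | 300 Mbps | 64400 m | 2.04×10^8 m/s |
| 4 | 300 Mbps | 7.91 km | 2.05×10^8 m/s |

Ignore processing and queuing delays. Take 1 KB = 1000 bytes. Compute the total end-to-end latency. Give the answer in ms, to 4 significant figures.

120.6 ms

L = 16000 bits.
Transmission delay per hop = L/R = 16000/300000000 = 0.0533333 ms; 4 hops → 0.213333 ms.
Propagation delays (d/s per hop): 3.10333e-05, 120, 0.315686, 0.0385854 ms; sum = 120.354 ms.
End-to-end = 120.6 ms.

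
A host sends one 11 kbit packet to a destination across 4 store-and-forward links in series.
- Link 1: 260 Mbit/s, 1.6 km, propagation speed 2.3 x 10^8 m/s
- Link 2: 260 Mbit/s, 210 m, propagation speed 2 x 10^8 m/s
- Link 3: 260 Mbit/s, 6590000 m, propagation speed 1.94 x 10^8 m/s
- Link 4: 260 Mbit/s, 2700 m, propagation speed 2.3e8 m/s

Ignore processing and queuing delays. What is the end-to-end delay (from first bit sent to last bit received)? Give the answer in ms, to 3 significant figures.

L = 11000 bits.
Transmission delay per hop = L/R = 11000/260000000 = 0.0423077 ms; 4 hops → 0.169231 ms.
Propagation delays (d/s per hop): 0.00695652, 0.00105, 33.9691, 0.0117391 ms; sum = 33.9888 ms.
End-to-end = 34.2 ms.

34.2 ms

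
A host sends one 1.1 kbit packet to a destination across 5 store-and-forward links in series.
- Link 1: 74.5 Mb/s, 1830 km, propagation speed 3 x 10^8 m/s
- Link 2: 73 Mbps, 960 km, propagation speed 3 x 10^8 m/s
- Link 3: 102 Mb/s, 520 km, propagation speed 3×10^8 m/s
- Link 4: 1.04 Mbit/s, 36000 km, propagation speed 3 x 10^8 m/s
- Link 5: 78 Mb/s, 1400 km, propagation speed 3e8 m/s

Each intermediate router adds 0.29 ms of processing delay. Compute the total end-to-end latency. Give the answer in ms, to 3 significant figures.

138 ms

L = 1100 bits.
Transmission delays (L/R per hop): 0.0147651, 0.0150685, 0.0107843, 1.05769, 0.0141026 ms; sum = 1.11241 ms.
Propagation delays (d/s per hop): 6.1, 3.2, 1.73333, 120, 4.66667 ms; sum = 135.7 ms.
Processing at 4 router(s): 4 × 0.29 ms = 1.16 ms.
End-to-end = 138 ms.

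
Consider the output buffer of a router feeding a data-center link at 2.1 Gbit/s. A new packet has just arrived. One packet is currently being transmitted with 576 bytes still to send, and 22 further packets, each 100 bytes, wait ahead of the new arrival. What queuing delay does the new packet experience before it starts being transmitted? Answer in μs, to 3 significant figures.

10.6 μs

Each queued packet: L/R = 800/2100000000 = 0.380952 μs.
22 queued → 8.38095 μs.
Plus remaining 4608 bits of current packet: 2.19429 μs.
Queuing delay = 10.6 μs.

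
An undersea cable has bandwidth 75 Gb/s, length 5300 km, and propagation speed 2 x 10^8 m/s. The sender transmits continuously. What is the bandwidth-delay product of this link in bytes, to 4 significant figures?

Propagation delay = 5300000 / 200000000 = 0.0265 s.
BDP = R × t_prop = 75000000000 × 0.0265 = 1987500000 bits.
In bytes: 1987500000/8 = 248400000 bytes.

248400000 bytes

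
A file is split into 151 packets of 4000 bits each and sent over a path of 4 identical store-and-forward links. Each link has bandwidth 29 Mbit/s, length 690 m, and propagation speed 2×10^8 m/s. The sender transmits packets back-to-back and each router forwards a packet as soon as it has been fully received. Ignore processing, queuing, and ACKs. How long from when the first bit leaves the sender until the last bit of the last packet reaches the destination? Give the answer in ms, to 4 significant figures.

21.26 ms

Per-hop transmission t_tx = L/R = 4000/29000000 = 0.137931 ms.
Per-hop propagation t_prop = 690/200000000 = 0.00345 ms.
Pipeline fill: first packet needs 4·t_tx to clear all hops; remaining 150 packets each add one t_tx.
Total = (4+151-1)·t_tx + 4·t_prop = 154·0.137931 + 4·0.00345 = 21.26 ms.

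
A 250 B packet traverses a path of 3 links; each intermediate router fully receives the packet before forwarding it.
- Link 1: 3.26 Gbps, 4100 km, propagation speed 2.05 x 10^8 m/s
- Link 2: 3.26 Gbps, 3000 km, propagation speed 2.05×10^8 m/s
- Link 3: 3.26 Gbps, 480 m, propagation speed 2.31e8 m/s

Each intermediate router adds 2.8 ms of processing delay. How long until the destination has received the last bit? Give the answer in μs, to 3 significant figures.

L = 250 × 8 = 2000 bits.
Transmission delay per hop = L/R = 2000/3260000000 = 0.613497 μs; 3 hops → 1.84049 μs.
Propagation delays (d/s per hop): 20000, 14634.1, 2.07792 μs; sum = 34636.2 μs.
Processing at 2 router(s): 2 × 2.8 ms = 5600 μs.
End-to-end = 40200 μs.

40200 μs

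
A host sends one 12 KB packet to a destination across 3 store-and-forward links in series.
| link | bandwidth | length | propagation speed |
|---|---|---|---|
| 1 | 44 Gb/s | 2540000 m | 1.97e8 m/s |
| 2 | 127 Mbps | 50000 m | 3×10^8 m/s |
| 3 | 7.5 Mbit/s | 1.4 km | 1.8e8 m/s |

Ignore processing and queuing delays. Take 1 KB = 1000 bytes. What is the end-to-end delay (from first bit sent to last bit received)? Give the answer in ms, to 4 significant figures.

26.63 ms

L = 96000 bits.
Transmission delays (L/R per hop): 0.00218182, 0.755906, 12.8 ms; sum = 13.5581 ms.
Propagation delays (d/s per hop): 12.8934, 0.166667, 0.00777778 ms; sum = 13.0678 ms.
End-to-end = 26.63 ms.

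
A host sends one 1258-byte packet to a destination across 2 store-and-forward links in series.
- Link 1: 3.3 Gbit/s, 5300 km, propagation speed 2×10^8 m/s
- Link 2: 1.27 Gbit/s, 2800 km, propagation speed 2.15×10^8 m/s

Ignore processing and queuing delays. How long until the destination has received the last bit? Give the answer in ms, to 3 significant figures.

L = 1258 × 8 = 10064 bits.
Transmission delays (L/R per hop): 0.0030497, 0.00792441 ms; sum = 0.0109741 ms.
Propagation delays (d/s per hop): 26.5, 13.0233 ms; sum = 39.5233 ms.
End-to-end = 39.5 ms.

39.5 ms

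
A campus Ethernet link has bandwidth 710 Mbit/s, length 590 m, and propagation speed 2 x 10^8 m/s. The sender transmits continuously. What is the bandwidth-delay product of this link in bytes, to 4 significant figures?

261.8 bytes

Propagation delay = 590 / 200000000 = 2.95e-06 s.
BDP = R × t_prop = 710000000 × 2.95e-06 = 2094.5 bits.
In bytes: 2094.5/8 = 261.8 bytes.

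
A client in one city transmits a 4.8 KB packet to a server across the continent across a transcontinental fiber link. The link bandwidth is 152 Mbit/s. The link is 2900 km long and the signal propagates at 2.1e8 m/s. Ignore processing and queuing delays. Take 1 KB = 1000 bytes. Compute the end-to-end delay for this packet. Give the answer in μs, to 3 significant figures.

L = 38400 bits.
Transmission delay = L/R = 38400 / 152000000 = 252.632 μs.
Propagation delay = d/s = 2900000 m / 210000000 m/s = 13809.5 μs.
Total = 14100 μs.

14100 μs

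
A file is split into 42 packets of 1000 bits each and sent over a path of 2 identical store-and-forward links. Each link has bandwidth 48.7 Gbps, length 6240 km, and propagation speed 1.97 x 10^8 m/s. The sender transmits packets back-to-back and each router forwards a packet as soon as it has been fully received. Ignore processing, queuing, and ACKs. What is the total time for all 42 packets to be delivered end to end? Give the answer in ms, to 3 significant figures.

Per-hop transmission t_tx = L/R = 1000/48700000000 = 2.05339e-05 ms.
Per-hop propagation t_prop = 6240000/197000000 = 31.6751 ms.
Pipeline fill: first packet needs 2·t_tx to clear all hops; remaining 41 packets each add one t_tx.
Total = (2+42-1)·t_tx + 2·t_prop = 43·2.05339e-05 + 2·31.6751 = 63.4 ms.

63.4 ms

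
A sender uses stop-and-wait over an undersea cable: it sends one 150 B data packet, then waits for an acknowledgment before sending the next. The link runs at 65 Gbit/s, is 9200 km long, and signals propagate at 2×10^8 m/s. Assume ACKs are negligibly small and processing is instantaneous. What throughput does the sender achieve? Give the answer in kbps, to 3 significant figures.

13.0 kbps

t_tx = L/R = 1200/65000000000 = 1.84615e-08 s.
t_prop = 9200000/200000000 = 0.046 s; RTT = 0.092 s.
Cycle = t_tx + RTT = 0.092 s.
Throughput = L / cycle = 1200 / 0.092 = 13.0 kbps.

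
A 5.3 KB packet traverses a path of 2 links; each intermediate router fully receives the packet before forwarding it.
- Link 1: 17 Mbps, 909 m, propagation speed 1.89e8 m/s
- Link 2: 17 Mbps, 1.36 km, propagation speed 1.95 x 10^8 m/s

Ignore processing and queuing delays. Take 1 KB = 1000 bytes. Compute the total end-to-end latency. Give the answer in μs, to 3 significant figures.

L = 42400 bits.
Transmission delay per hop = L/R = 42400/17000000 = 2494.12 μs; 2 hops → 4988.24 μs.
Propagation delays (d/s per hop): 4.80952, 6.97436 μs; sum = 11.7839 μs.
End-to-end = 5000 μs.

5000 μs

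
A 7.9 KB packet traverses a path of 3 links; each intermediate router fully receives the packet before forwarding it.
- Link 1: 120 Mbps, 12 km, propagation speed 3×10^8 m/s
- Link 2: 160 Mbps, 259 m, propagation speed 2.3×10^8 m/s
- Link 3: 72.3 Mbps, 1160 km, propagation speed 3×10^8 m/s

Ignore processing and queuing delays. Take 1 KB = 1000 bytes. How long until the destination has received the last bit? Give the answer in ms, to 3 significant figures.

L = 63200 bits.
Transmission delays (L/R per hop): 0.526667, 0.395, 0.874136 ms; sum = 1.7958 ms.
Propagation delays (d/s per hop): 0.04, 0.00112609, 3.86667 ms; sum = 3.90779 ms.
End-to-end = 5.70 ms.

5.70 ms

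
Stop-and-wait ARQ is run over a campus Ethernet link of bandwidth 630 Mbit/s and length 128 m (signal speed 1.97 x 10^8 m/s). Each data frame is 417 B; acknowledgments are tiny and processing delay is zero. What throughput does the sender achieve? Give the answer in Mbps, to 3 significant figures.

506 Mbps

t_tx = L/R = 3336/630000000 = 5.29524e-06 s.
t_prop = 128/197000000 = 6.49746e-07 s; RTT = 1.29949e-06 s.
Cycle = t_tx + RTT = 6.59473e-06 s.
Throughput = L / cycle = 3336 / 6.59473e-06 = 506 Mbps.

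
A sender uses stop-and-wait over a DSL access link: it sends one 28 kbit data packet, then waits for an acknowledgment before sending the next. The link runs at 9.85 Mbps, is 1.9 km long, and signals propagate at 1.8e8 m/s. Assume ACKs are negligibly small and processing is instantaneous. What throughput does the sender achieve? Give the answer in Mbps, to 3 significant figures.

9.78 Mbps

t_tx = L/R = 28000/9850000 = 0.00284264 s.
t_prop = 1900/180000000 = 1.05556e-05 s; RTT = 2.11111e-05 s.
Cycle = t_tx + RTT = 0.00286375 s.
Throughput = L / cycle = 28000 / 0.00286375 = 9.78 Mbps.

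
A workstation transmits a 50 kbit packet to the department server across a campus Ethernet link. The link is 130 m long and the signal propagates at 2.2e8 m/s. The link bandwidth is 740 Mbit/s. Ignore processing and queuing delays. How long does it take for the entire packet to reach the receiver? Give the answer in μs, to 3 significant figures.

L = 50000 bits.
Transmission delay = L/R = 50000 / 740000000 = 67.5676 μs.
Propagation delay = d/s = 130 m / 2.2e+08 m/s = 0.590909 μs.
Total = 68.2 μs.

68.2 μs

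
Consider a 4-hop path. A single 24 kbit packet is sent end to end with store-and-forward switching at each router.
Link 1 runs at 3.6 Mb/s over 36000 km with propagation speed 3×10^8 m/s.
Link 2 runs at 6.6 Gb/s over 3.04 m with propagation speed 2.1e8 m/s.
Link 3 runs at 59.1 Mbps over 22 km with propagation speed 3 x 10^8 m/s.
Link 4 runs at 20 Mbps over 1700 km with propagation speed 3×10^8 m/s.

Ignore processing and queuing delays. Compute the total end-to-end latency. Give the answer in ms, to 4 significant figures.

134.0 ms

L = 24000 bits.
Transmission delays (L/R per hop): 6.66667, 0.00363636, 0.406091, 1.2 ms; sum = 8.27639 ms.
Propagation delays (d/s per hop): 120, 1.44762e-05, 0.0733333, 5.66667 ms; sum = 125.74 ms.
End-to-end = 134.0 ms.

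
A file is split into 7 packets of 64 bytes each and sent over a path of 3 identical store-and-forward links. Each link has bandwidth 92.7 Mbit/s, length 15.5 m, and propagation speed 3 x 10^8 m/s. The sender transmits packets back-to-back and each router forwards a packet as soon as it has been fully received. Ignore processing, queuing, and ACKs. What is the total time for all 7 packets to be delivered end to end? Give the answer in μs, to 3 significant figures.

49.9 μs

Per-hop transmission t_tx = L/R = 512/92700000 = 5.52319 μs.
Per-hop propagation t_prop = 15.5/300000000 = 0.0516667 μs.
Pipeline fill: first packet needs 3·t_tx to clear all hops; remaining 6 packets each add one t_tx.
Total = (3+7-1)·t_tx + 3·t_prop = 9·5.52319 + 3·0.0516667 = 49.9 μs.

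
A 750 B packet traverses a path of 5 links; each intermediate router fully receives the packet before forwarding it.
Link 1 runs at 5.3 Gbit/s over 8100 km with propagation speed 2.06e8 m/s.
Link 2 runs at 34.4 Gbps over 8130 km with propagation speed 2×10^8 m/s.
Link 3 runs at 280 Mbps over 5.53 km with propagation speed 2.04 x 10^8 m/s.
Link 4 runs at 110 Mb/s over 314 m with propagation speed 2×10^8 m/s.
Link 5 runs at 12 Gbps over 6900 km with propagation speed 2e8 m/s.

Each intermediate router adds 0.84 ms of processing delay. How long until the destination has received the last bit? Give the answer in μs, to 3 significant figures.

118000 μs

L = 750 × 8 = 6000 bits.
Transmission delays (L/R per hop): 1.13208, 0.174419, 21.4286, 54.5455, 0.5 μs; sum = 77.7805 μs.
Propagation delays (d/s per hop): 39320.4, 40650, 27.1078, 1.57, 34500 μs; sum = 114499 μs.
Processing at 4 router(s): 4 × 0.84 ms = 3360 μs.
End-to-end = 118000 μs.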